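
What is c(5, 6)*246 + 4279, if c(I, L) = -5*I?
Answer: -1871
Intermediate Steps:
c(5, 6)*246 + 4279 = -5*5*246 + 4279 = -25*246 + 4279 = -6150 + 4279 = -1871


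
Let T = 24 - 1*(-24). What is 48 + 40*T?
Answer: 1968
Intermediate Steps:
T = 48 (T = 24 + 24 = 48)
48 + 40*T = 48 + 40*48 = 48 + 1920 = 1968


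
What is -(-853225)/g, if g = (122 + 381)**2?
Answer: 853225/253009 ≈ 3.3723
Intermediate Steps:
g = 253009 (g = 503**2 = 253009)
-(-853225)/g = -(-853225)/253009 = -1*(-853225/253009) = 853225/253009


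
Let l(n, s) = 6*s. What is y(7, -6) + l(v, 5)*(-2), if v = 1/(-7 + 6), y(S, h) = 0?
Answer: -60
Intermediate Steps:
v = -1 (v = 1/(-1) = -1)
y(7, -6) + l(v, 5)*(-2) = 0 + (6*5)*(-2) = 0 + 30*(-2) = 0 - 60 = -60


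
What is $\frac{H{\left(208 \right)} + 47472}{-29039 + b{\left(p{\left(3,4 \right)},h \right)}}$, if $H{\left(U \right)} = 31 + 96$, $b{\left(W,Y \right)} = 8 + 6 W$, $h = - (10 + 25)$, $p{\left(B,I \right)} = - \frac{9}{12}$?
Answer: $- \frac{95198}{58071} \approx -1.6393$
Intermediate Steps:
$p{\left(B,I \right)} = - \frac{3}{4}$ ($p{\left(B,I \right)} = \left(-9\right) \frac{1}{12} = - \frac{3}{4}$)
$h = -35$ ($h = \left(-1\right) 35 = -35$)
$H{\left(U \right)} = 127$
$\frac{H{\left(208 \right)} + 47472}{-29039 + b{\left(p{\left(3,4 \right)},h \right)}} = \frac{127 + 47472}{-29039 + \left(8 + 6 \left(- \frac{3}{4}\right)\right)} = \frac{47599}{-29039 + \left(8 - \frac{9}{2}\right)} = \frac{47599}{-29039 + \frac{7}{2}} = \frac{47599}{- \frac{58071}{2}} = 47599 \left(- \frac{2}{58071}\right) = - \frac{95198}{58071}$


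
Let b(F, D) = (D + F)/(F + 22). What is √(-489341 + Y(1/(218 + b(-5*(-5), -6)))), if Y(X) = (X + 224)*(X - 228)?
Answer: 2*I*√14235860332634/10265 ≈ 735.13*I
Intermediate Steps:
b(F, D) = (D + F)/(22 + F)
Y(X) = (-228 + X)*(224 + X) (Y(X) = (224 + X)*(-228 + X) = (-228 + X)*(224 + X))
√(-489341 + Y(1/(218 + b(-5*(-5), -6)))) = √(-489341 + (-51072 + (1/(218 + (-6 - 5*(-5))/(22 - 5*(-5))))² - 4/(218 + (-6 - 5*(-5))/(22 - 5*(-5))))) = √(-489341 + (-51072 + (1/(218 + (-6 + 25)/(22 + 25)))² - 4/(218 + (-6 + 25)/(22 + 25)))) = √(-489341 + (-51072 + (1/(218 + 19/47))² - 4/(218 + 19/47))) = √(-489341 + (-51072 + (1/(10265/47))² - 4/10265/47)) = √(-489341 + (-51072 + (47/10265)² - 4*47/10265)) = √(-489341 + (-51072 + 2209/105370225 - 188/10265)) = √(-489341 - 5381470058811/105370225) = √(-56943441330536/105370225) = 2*I*√14235860332634/10265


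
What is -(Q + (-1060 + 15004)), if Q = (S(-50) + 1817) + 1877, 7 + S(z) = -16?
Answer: -17615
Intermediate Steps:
S(z) = -23 (S(z) = -7 - 16 = -23)
Q = 3671 (Q = (-23 + 1817) + 1877 = 1794 + 1877 = 3671)
-(Q + (-1060 + 15004)) = -(3671 + (-1060 + 15004)) = -(3671 + 13944) = -1*17615 = -17615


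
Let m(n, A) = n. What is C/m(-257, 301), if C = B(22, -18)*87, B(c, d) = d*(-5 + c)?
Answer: 26622/257 ≈ 103.59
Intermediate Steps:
C = -26622 (C = -18*(-5 + 22)*87 = -18*17*87 = -306*87 = -26622)
C/m(-257, 301) = -26622/(-257) = -26622*(-1/257) = 26622/257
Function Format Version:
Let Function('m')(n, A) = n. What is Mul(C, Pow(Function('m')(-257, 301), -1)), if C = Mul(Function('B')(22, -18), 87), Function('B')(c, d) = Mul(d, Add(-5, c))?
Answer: Rational(26622, 257) ≈ 103.59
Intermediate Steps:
C = -26622 (C = Mul(Mul(-18, Add(-5, 22)), 87) = Mul(Mul(-18, 17), 87) = Mul(-306, 87) = -26622)
Mul(C, Pow(Function('m')(-257, 301), -1)) = Mul(-26622, Pow(-257, -1)) = Mul(-26622, Rational(-1, 257)) = Rational(26622, 257)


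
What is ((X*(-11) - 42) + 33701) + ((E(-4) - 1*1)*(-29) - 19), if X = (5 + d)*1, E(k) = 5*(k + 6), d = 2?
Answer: 33302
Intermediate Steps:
E(k) = 30 + 5*k (E(k) = 5*(6 + k) = 30 + 5*k)
X = 7 (X = (5 + 2)*1 = 7*1 = 7)
((X*(-11) - 42) + 33701) + ((E(-4) - 1*1)*(-29) - 19) = ((7*(-11) - 42) + 33701) + (((30 + 5*(-4)) - 1*1)*(-29) - 19) = ((-77 - 42) + 33701) + (((30 - 20) - 1)*(-29) - 19) = (-119 + 33701) + ((10 - 1)*(-29) - 19) = 33582 + (9*(-29) - 19) = 33582 + (-261 - 19) = 33582 - 280 = 33302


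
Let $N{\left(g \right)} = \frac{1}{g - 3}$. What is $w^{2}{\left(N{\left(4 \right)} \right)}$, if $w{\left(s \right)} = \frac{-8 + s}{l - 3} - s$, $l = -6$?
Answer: $\frac{4}{81} \approx 0.049383$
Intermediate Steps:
$N{\left(g \right)} = \frac{1}{-3 + g}$
$w{\left(s \right)} = \frac{8}{9} - \frac{10 s}{9}$ ($w{\left(s \right)} = \frac{-8 + s}{-6 - 3} - s = \frac{-8 + s}{-9} - s = \left(-8 + s\right) \left(- \frac{1}{9}\right) - s = \left(\frac{8}{9} - \frac{s}{9}\right) - s = \frac{8}{9} - \frac{10 s}{9}$)
$w^{2}{\left(N{\left(4 \right)} \right)} = \left(\frac{8}{9} - \frac{10}{9 \left(-3 + 4\right)}\right)^{2} = \left(\frac{8}{9} - \frac{10}{9 \cdot 1}\right)^{2} = \left(\frac{8}{9} - \frac{10}{9}\right)^{2} = \left(- \frac{2}{9}\right)^{2} = \frac{4}{81}$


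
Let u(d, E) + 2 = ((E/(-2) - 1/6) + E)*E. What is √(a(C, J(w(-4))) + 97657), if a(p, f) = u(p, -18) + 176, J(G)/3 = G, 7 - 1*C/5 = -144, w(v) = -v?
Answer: 2*√24499 ≈ 313.04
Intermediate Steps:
C = 755 (C = 35 - 5*(-144) = 35 + 720 = 755)
u(d, E) = -2 + E*(-⅙ + E/2) (u(d, E) = -2 + ((E/(-2) - 1/6) + E)*E = -2 + ((E*(-½) - 1*⅙) + E)*E = -2 + ((-E/2 - ⅙) + E)*E = -2 + ((-⅙ - E/2) + E)*E = -2 + (-⅙ + E/2)*E = -2 + E*(-⅙ + E/2))
J(G) = 3*G
a(p, f) = 339 (a(p, f) = (-2 + (½)*(-18)² - ⅙*(-18)) + 176 = (-2 + (½)*324 + 3) + 176 = (-2 + 162 + 3) + 176 = 163 + 176 = 339)
√(a(C, J(w(-4))) + 97657) = √(339 + 97657) = √97996 = 2*√24499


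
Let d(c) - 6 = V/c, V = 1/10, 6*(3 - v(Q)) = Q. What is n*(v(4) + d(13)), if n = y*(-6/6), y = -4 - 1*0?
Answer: 6506/195 ≈ 33.364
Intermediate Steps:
v(Q) = 3 - Q/6
y = -4 (y = -4 + 0 = -4)
V = ⅒ ≈ 0.10000
d(c) = 6 + 1/(10*c)
n = 4 (n = -(-24)/6 = -4*(-1) = 4)
n*(v(4) + d(13)) = 4*((3 - ⅙*4) + (6 + (⅒)/13)) = 4*((3 - ⅔) + (6 + (⅒)*(1/13))) = 4*(7/3 + (6 + 1/130)) = 4*(7/3 + 781/130) = 4*(3253/390) = 6506/195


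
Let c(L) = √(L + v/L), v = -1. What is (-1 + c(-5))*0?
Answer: 0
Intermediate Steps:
c(L) = √(L - 1/L)
(-1 + c(-5))*0 = (-1 + √(-5 - 1/(-5)))*0 = (-1 + √(-5 - 1*(-⅕)))*0 = (-1 + √(-5 + ⅕))*0 = (-1 + √(-24/5))*0 = (-1 + 2*I*√30/5)*0 = 0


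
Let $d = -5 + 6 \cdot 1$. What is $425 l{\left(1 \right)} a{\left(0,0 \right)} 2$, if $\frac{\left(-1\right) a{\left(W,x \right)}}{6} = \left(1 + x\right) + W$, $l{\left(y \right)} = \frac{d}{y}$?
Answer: $-5100$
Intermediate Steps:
$d = 1$ ($d = -5 + 6 = 1$)
$l{\left(y \right)} = \frac{1}{y}$ ($l{\left(y \right)} = 1 \frac{1}{y} = \frac{1}{y}$)
$a{\left(W,x \right)} = -6 - 6 W - 6 x$ ($a{\left(W,x \right)} = - 6 \left(\left(1 + x\right) + W\right) = - 6 \left(1 + W + x\right) = -6 - 6 W - 6 x$)
$425 l{\left(1 \right)} a{\left(0,0 \right)} 2 = 425 \frac{-6 - 0 - 0}{1} \cdot 2 = 425 \cdot 1 \left(-6 + 0 + 0\right) 2 = 425 \cdot 1 \left(-6\right) 2 = 425 \left(\left(-6\right) 2\right) = 425 \left(-12\right) = -5100$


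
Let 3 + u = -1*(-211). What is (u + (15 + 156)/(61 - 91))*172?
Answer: 173978/5 ≈ 34796.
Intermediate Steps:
u = 208 (u = -3 - 1*(-211) = -3 + 211 = 208)
(u + (15 + 156)/(61 - 91))*172 = (208 + (15 + 156)/(61 - 91))*172 = (208 + 171/(-30))*172 = (208 + 171*(-1/30))*172 = (208 - 57/10)*172 = (2023/10)*172 = 173978/5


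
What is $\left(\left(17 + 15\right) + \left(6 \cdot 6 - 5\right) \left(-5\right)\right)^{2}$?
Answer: $15129$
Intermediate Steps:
$\left(\left(17 + 15\right) + \left(6 \cdot 6 - 5\right) \left(-5\right)\right)^{2} = \left(32 + \left(36 - 5\right) \left(-5\right)\right)^{2} = \left(32 + 31 \left(-5\right)\right)^{2} = \left(32 - 155\right)^{2} = \left(-123\right)^{2} = 15129$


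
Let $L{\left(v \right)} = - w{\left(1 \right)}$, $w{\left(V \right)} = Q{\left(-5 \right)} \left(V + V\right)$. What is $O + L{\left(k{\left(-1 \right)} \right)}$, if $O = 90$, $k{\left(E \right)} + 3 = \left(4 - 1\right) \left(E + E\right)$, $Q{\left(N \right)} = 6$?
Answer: $78$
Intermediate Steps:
$k{\left(E \right)} = -3 + 6 E$ ($k{\left(E \right)} = -3 + \left(4 - 1\right) \left(E + E\right) = -3 + 3 \cdot 2 E = -3 + 6 E$)
$w{\left(V \right)} = 12 V$ ($w{\left(V \right)} = 6 \left(V + V\right) = 6 \cdot 2 V = 12 V$)
$L{\left(v \right)} = -12$ ($L{\left(v \right)} = - 12 \cdot 1 = \left(-1\right) 12 = -12$)
$O + L{\left(k{\left(-1 \right)} \right)} = 90 - 12 = 78$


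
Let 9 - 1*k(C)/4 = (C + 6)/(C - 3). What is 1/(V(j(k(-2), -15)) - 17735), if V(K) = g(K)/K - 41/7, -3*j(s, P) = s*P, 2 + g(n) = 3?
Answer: -196/3477207 ≈ -5.6367e-5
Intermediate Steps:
k(C) = 36 - 4*(6 + C)/(-3 + C) (k(C) = 36 - 4*(C + 6)/(C - 3) = 36 - 4*(6 + C)/(-3 + C))
g(n) = 1 (g(n) = -2 + 3 = 1)
j(s, P) = -P*s/3 (j(s, P) = -s*P/3 = -P*s/3)
V(K) = -41/7 + 1/K (V(K) = 1/K - 41/7 = -41/7 + 1/K)
1/(V(j(k(-2), -15)) - 17735) = 1/((-41/7 + 1/(-⅓*(-15)*4*(-33 + 8*(-2))/(-3 - 2))) - 17735) = 1/((-41/7 + 1/(-⅓*(-15)*4*(-33 - 16)/(-5))) - 17735) = 1/((-41/7 + 1/(-⅓*(-15)*4*(-⅕)*(-49))) - 17735) = 1/((-41/7 + 1/(-⅓*(-15)*196/5)) - 17735) = 1/((-41/7 + 1/196) - 17735) = 1/(-1147/196 - 17735) = 1/(-3477207/196) = -196/3477207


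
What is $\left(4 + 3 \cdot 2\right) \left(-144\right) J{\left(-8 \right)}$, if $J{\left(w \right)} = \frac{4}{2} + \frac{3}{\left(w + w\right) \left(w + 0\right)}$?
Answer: $- \frac{11655}{4} \approx -2913.8$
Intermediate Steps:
$J{\left(w \right)} = 2 + \frac{3}{2 w^{2}}$ ($J{\left(w \right)} = 4 \cdot \frac{1}{2} + \frac{3}{2 w w} = 2 + \frac{3}{2 w^{2}}$)
$\left(4 + 3 \cdot 2\right) \left(-144\right) J{\left(-8 \right)} = \left(4 + 3 \cdot 2\right) \left(-144\right) \left(2 + \frac{3}{2 \cdot 64}\right) = \left(4 + 6\right) \left(-144\right) \left(2 + \frac{3}{2} \cdot \frac{1}{64}\right) = 10 \left(-144\right) \left(2 + \frac{3}{128}\right) = \left(-1440\right) \frac{259}{128} = - \frac{11655}{4}$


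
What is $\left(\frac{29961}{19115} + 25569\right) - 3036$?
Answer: $\frac{430748256}{19115} \approx 22535.0$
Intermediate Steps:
$\left(\frac{29961}{19115} + 25569\right) - 3036 = \frac{488781396}{19115} - 3036 = \frac{430748256}{19115}$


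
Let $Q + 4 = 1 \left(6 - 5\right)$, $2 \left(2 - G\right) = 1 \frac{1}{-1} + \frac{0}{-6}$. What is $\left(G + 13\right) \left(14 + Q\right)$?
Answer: $\frac{341}{2} \approx 170.5$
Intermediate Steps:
$G = \frac{5}{2}$ ($G = 2 - \frac{1 \frac{1}{-1} + \frac{0}{-6}}{2} = 2 - \frac{1 \left(-1\right) + 0 \left(- \frac{1}{6}\right)}{2} = 2 - \frac{-1 + 0}{2} = 2 - - \frac{1}{2} = 2 + \frac{1}{2} = \frac{5}{2} \approx 2.5$)
$Q = -3$ ($Q = -4 + 1 \left(6 - 5\right) = -4 + 1 \cdot 1 = -4 + 1 = -3$)
$\left(G + 13\right) \left(14 + Q\right) = \left(\frac{5}{2} + 13\right) \left(14 - 3\right) = \frac{31}{2} \cdot 11 = \frac{341}{2}$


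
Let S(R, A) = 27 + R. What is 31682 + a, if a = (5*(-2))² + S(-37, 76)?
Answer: 31772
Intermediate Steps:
a = 90 (a = (5*(-2))² + (27 - 37) = (-10)² - 10 = 100 - 10 = 90)
31682 + a = 31682 + 90 = 31772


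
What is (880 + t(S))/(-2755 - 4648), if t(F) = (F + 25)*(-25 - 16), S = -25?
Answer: -80/673 ≈ -0.11887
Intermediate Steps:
t(F) = -1025 - 41*F (t(F) = (25 + F)*(-41) = -1025 - 41*F)
(880 + t(S))/(-2755 - 4648) = (880 + (-1025 - 41*(-25)))/(-2755 - 4648) = (880 + (-1025 + 1025))/(-7403) = (880 + 0)*(-1/7403) = 880*(-1/7403) = -80/673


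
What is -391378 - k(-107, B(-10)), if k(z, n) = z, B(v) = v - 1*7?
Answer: -391271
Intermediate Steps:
B(v) = -7 + v (B(v) = v - 7 = -7 + v)
-391378 - k(-107, B(-10)) = -391378 - 1*(-107) = -391378 + 107 = -391271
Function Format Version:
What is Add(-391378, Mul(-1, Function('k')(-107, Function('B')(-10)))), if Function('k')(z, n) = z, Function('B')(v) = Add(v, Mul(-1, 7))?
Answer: -391271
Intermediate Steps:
Function('B')(v) = Add(-7, v) (Function('B')(v) = Add(v, -7) = Add(-7, v))
Add(-391378, Mul(-1, Function('k')(-107, Function('B')(-10)))) = Add(-391378, Mul(-1, -107)) = Add(-391378, 107) = -391271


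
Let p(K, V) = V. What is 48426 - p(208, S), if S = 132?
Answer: 48294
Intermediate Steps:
48426 - p(208, S) = 48426 - 1*132 = 48426 - 132 = 48294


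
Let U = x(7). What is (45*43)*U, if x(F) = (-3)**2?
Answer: 17415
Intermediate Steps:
x(F) = 9
U = 9
(45*43)*U = (45*43)*9 = 1935*9 = 17415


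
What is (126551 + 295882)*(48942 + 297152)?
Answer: 146201526702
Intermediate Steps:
(126551 + 295882)*(48942 + 297152) = 422433*346094 = 146201526702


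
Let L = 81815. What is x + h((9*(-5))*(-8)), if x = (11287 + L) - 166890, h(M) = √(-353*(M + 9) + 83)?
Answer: -73788 + I*√130174 ≈ -73788.0 + 360.8*I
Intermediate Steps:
h(M) = √(-3094 - 353*M) (h(M) = √(-353*(9 + M) + 83) = √((-3177 - 353*M) + 83) = √(-3094 - 353*M))
x = -73788 (x = (11287 + 81815) - 166890 = 93102 - 166890 = -73788)
x + h((9*(-5))*(-8)) = -73788 + √(-3094 - 353*9*(-5)*(-8)) = -73788 + √(-3094 - (-15885)*(-8)) = -73788 + √(-3094 - 353*360) = -73788 + √(-3094 - 127080) = -73788 + √(-130174) = -73788 + I*√130174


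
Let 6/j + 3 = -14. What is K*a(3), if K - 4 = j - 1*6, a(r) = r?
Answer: -120/17 ≈ -7.0588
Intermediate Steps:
j = -6/17 (j = 6/(-3 - 14) = 6/(-17) = 6*(-1/17) = -6/17 ≈ -0.35294)
K = -40/17 (K = 4 + (-6/17 - 1*6) = 4 + (-6/17 - 6) = 4 - 108/17 = -40/17 ≈ -2.3529)
K*a(3) = -40/17*3 = -120/17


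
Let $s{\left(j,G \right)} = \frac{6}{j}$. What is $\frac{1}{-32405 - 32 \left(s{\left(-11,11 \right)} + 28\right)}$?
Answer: $- \frac{11}{366119} \approx -3.0045 \cdot 10^{-5}$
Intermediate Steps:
$\frac{1}{-32405 - 32 \left(s{\left(-11,11 \right)} + 28\right)} = \frac{1}{-32405 - 32 \left(\frac{6}{-11} + 28\right)} = \frac{1}{-32405 - 32 \left(6 \left(- \frac{1}{11}\right) + 28\right)} = \frac{1}{-32405 - 32 \left(- \frac{6}{11} + 28\right)} = \frac{1}{-32405 - \frac{9664}{11}} = \frac{1}{- \frac{366119}{11}} = - \frac{11}{366119}$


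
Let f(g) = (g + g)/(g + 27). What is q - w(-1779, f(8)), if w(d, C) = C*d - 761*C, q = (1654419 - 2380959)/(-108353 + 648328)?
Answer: 876766204/755965 ≈ 1159.8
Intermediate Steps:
f(g) = 2*g/(27 + g) (f(g) = (2*g)/(27 + g) = 2*g/(27 + g))
q = -145308/107995 (q = -726540/539975 = -726540*1/539975 = -145308/107995 ≈ -1.3455)
w(d, C) = -761*C + C*d
q - w(-1779, f(8)) = -145308/107995 - 2*8/(27 + 8)*(-761 - 1779) = -145308/107995 - 2*8/35*(-2540) = -145308/107995 - 2*8*(1/35)*(-2540) = -145308/107995 - 16*(-2540)/35 = -145308/107995 - 1*(-8128/7) = -145308/107995 + 8128/7 = 876766204/755965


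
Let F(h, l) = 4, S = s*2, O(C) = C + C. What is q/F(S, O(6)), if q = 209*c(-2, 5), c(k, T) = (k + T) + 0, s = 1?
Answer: 627/4 ≈ 156.75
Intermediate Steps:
O(C) = 2*C
S = 2 (S = 1*2 = 2)
c(k, T) = T + k (c(k, T) = (T + k) + 0 = T + k)
q = 627 (q = 209*(5 - 2) = 209*3 = 627)
q/F(S, O(6)) = 627/4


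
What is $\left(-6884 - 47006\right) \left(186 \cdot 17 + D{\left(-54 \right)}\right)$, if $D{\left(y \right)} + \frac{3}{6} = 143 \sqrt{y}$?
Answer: $-170373235 - 23118810 i \sqrt{6} \approx -1.7037 \cdot 10^{8} - 5.6629 \cdot 10^{7} i$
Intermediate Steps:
$D{\left(y \right)} = - \frac{1}{2} + 143 \sqrt{y}$
$\left(-6884 - 47006\right) \left(186 \cdot 17 + D{\left(-54 \right)}\right) = \left(-6884 - 47006\right) \left(186 \cdot 17 - \left(\frac{1}{2} - 143 \sqrt{-54}\right)\right) = - 53890 \left(3162 - \left(\frac{1}{2} - 143 \cdot 3 i \sqrt{6}\right)\right) = - 53890 \left(3162 - \left(\frac{1}{2} - 429 i \sqrt{6}\right)\right) = - 53890 \left(\frac{6323}{2} + 429 i \sqrt{6}\right) = -170373235 - 23118810 i \sqrt{6}$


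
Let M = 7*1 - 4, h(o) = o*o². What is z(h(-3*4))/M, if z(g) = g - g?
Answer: 0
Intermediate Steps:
h(o) = o³
z(g) = 0
M = 3 (M = 7 - 4 = 3)
z(h(-3*4))/M = 0/3 = 0*(⅓) = 0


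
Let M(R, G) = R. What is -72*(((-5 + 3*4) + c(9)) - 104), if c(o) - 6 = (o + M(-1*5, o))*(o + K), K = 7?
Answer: 1944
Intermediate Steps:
c(o) = 6 + (-5 + o)*(7 + o) (c(o) = 6 + (o - 1*5)*(o + 7) = 6 + (o - 5)*(7 + o) = 6 + (-5 + o)*(7 + o))
-72*(((-5 + 3*4) + c(9)) - 104) = -72*(((-5 + 3*4) + (-29 + 9² + 2*9)) - 104) = -72*(((-5 + 12) + (-29 + 81 + 18)) - 104) = -72*((7 + 70) - 104) = -72*(77 - 104) = -72*(-27) = 1944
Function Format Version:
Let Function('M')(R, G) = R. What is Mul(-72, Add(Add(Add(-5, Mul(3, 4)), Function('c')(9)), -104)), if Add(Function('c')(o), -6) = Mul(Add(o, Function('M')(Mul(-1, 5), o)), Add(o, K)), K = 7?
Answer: 1944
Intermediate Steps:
Function('c')(o) = Add(6, Mul(Add(-5, o), Add(7, o))) (Function('c')(o) = Add(6, Mul(Add(o, Mul(-1, 5)), Add(o, 7))) = Add(6, Mul(Add(o, -5), Add(7, o))) = Add(6, Mul(Add(-5, o), Add(7, o))))
Mul(-72, Add(Add(Add(-5, Mul(3, 4)), Function('c')(9)), -104)) = Mul(-72, Add(Add(Add(-5, Mul(3, 4)), Add(-29, Pow(9, 2), Mul(2, 9))), -104)) = Mul(-72, Add(Add(Add(-5, 12), Add(-29, 81, 18)), -104)) = Mul(-72, Add(Add(7, 70), -104)) = Mul(-72, Add(77, -104)) = Mul(-72, -27) = 1944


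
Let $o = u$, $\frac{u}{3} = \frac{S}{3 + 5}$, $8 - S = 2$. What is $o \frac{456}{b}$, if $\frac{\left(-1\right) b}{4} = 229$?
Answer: $- \frac{513}{458} \approx -1.1201$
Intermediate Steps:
$b = -916$ ($b = \left(-4\right) 229 = -916$)
$S = 6$ ($S = 8 - 2 = 6$)
$u = \frac{9}{4}$ ($u = 3 \frac{1}{3 + 5} \cdot 6 = 3 \cdot \frac{1}{8} \cdot 6 = 3 \cdot \frac{3}{4} = \frac{9}{4} \approx 2.25$)
$o = \frac{9}{4} \approx 2.25$
$o \frac{456}{b} = \frac{9 \frac{456}{-916}}{4} = \frac{9 \cdot 456 \left(- \frac{1}{916}\right)}{4} = \frac{9}{4} \left(- \frac{114}{229}\right) = - \frac{513}{458}$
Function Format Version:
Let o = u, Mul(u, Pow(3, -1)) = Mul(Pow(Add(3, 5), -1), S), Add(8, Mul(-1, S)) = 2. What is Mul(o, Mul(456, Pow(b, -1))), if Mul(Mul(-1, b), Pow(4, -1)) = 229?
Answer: Rational(-513, 458) ≈ -1.1201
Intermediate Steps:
b = -916 (b = Mul(-4, 229) = -916)
S = 6 (S = Add(8, Mul(-1, 2)) = Add(8, -2) = 6)
u = Rational(9, 4) (u = Mul(3, Mul(Pow(Add(3, 5), -1), 6)) = Mul(3, Mul(Pow(8, -1), 6)) = Mul(3, Mul(Rational(1, 8), 6)) = Mul(3, Rational(3, 4)) = Rational(9, 4) ≈ 2.2500)
o = Rational(9, 4) ≈ 2.2500
Mul(o, Mul(456, Pow(b, -1))) = Mul(Rational(9, 4), Mul(456, Pow(-916, -1))) = Mul(Rational(9, 4), Mul(456, Rational(-1, 916))) = Mul(Rational(9, 4), Rational(-114, 229)) = Rational(-513, 458)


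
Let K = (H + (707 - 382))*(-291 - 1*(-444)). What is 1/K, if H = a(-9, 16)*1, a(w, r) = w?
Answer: 1/48348 ≈ 2.0683e-5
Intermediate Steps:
H = -9 (H = -9*1 = -9)
K = 48348 (K = (-9 + (707 - 382))*(-291 - 1*(-444)) = (-9 + 325)*(-291 + 444) = 316*153 = 48348)
1/K = 1/48348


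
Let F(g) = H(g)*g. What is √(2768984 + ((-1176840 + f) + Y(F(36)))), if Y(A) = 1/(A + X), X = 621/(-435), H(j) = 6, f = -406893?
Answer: 2*√31870700513539/10371 ≈ 1088.7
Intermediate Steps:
F(g) = 6*g
X = -207/145 (X = 621*(-1/435) = -207/145 ≈ -1.4276)
Y(A) = 1/(-207/145 + A) (Y(A) = 1/(A - 207/145) = 1/(-207/145 + A))
√(2768984 + ((-1176840 + f) + Y(F(36)))) = √(2768984 + ((-1176840 - 406893) + 145/(-207 + 145*(6*36)))) = √(2768984 + (-1583733 + 145/(-207 + 145*216))) = √(2768984 + (-1583733 + 145/(-207 + 31320))) = √(2768984 + (-1583733 + 145/31113)) = √(2768984 - 49274684684/31113) = √(36876714508/31113) = 2*√31870700513539/10371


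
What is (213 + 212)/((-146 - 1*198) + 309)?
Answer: -85/7 ≈ -12.143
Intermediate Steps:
(213 + 212)/((-146 - 1*198) + 309) = 425/((-146 - 198) + 309) = 425/(-344 + 309) = 425/(-35) = 425*(-1/35) = -85/7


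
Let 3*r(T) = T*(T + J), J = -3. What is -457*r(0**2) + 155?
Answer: 155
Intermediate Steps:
r(T) = T*(-3 + T)/3 (r(T) = (T*(T - 3))/3 = (T*(-3 + T))/3 = T*(-3 + T)/3)
-457*r(0**2) + 155 = -457*0**2*(-3 + 0**2)/3 + 155 = -457*0*(-3 + 0)/3 + 155 = -457*0*(-3)/3 + 155 = -457*0 + 155 = 0 + 155 = 155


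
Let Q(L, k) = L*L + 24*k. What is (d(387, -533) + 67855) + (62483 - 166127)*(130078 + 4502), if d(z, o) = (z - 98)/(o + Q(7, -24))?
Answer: -14785242165189/1060 ≈ -1.3948e+10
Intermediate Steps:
Q(L, k) = L² + 24*k
d(z, o) = (-98 + z)/(-527 + o) (d(z, o) = (z - 98)/(o + (7² + 24*(-24))) = (-98 + z)/(o + (49 - 576)) = (-98 + z)/(o - 527) = (-98 + z)/(-527 + o))
(d(387, -533) + 67855) + (62483 - 166127)*(130078 + 4502) = ((-98 + 387)/(-527 - 533) + 67855) + (62483 - 166127)*(130078 + 4502) = (289/(-1060) + 67855) - 103644*134580 = (-1/1060*289 + 67855) - 13948409520 = (-289/1060 + 67855) - 13948409520 = 71926011/1060 - 13948409520 = -14785242165189/1060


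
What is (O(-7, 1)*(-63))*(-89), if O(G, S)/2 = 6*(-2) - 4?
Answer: -179424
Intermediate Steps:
O(G, S) = -32 (O(G, S) = 2*(6*(-2) - 4) = 2*(-12 - 4) = 2*(-16) = -32)
(O(-7, 1)*(-63))*(-89) = -32*(-63)*(-89) = 2016*(-89) = -179424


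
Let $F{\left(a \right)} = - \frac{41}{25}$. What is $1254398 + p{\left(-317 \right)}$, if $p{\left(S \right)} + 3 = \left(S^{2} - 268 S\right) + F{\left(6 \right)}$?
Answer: $\frac{35995959}{25} \approx 1.4398 \cdot 10^{6}$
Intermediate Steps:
$F{\left(a \right)} = - \frac{41}{25}$ ($F{\left(a \right)} = \left(-41\right) \frac{1}{25} = - \frac{41}{25}$)
$p{\left(S \right)} = - \frac{116}{25} + S^{2} - 268 S$ ($p{\left(S \right)} = -3 - \left(\frac{41}{25} - S^{2} + 268 S\right) = - \frac{116}{25} + S^{2} - 268 S$)
$1254398 + p{\left(-317 \right)} = 1254398 - \left(- \frac{2123784}{25} - 100489\right) = 1254398 + \left(- \frac{116}{25} + 100489 + 84956\right) = 1254398 + \frac{4636009}{25} = \frac{35995959}{25}$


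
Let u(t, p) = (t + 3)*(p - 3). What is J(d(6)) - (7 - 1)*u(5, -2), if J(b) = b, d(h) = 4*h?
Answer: 264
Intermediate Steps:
u(t, p) = (-3 + p)*(3 + t) (u(t, p) = (3 + t)*(-3 + p) = (-3 + p)*(3 + t))
J(d(6)) - (7 - 1)*u(5, -2) = 4*6 - (7 - 1)*(-9 - 3*5 + 3*(-2) - 2*5) = 24 - 6*(-9 - 15 - 6 - 10) = 24 - 6*(-40) = 24 - 1*(-240) = 24 + 240 = 264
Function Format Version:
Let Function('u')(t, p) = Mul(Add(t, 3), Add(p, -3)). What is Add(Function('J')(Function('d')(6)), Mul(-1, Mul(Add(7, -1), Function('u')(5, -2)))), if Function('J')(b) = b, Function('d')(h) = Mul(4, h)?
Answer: 264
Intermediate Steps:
Function('u')(t, p) = Mul(Add(-3, p), Add(3, t)) (Function('u')(t, p) = Mul(Add(3, t), Add(-3, p)) = Mul(Add(-3, p), Add(3, t)))
Add(Function('J')(Function('d')(6)), Mul(-1, Mul(Add(7, -1), Function('u')(5, -2)))) = Add(Mul(4, 6), Mul(-1, Mul(Add(7, -1), Add(-9, Mul(-3, 5), Mul(3, -2), Mul(-2, 5))))) = Add(24, Mul(-1, Mul(6, Add(-9, -15, -6, -10)))) = Add(24, Mul(-1, Mul(6, -40))) = Add(24, Mul(-1, -240)) = Add(24, 240) = 264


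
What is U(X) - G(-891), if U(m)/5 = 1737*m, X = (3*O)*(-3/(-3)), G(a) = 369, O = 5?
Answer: 129906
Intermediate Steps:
X = 15 (X = (3*5)*(-3/(-3)) = 15*(-3*(-1/3)) = 15*1 = 15)
U(m) = 8685*m (U(m) = 5*(1737*m) = 8685*m)
U(X) - G(-891) = 8685*15 - 1*369 = 130275 - 369 = 129906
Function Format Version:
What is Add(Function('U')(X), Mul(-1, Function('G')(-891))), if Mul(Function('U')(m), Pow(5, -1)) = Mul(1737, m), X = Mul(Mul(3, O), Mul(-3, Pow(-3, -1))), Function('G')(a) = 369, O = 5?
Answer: 129906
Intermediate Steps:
X = 15 (X = Mul(Mul(3, 5), Mul(-3, Pow(-3, -1))) = Mul(15, Mul(-3, Rational(-1, 3))) = Mul(15, 1) = 15)
Function('U')(m) = Mul(8685, m) (Function('U')(m) = Mul(5, Mul(1737, m)) = Mul(8685, m))
Add(Function('U')(X), Mul(-1, Function('G')(-891))) = Add(Mul(8685, 15), Mul(-1, 369)) = Add(130275, -369) = 129906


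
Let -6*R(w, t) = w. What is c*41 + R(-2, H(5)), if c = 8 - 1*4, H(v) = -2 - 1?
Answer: 493/3 ≈ 164.33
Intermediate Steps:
H(v) = -3
R(w, t) = -w/6
c = 4 (c = 8 - 4 = 4)
c*41 + R(-2, H(5)) = 4*41 - ⅙*(-2) = 164 + ⅓ = 493/3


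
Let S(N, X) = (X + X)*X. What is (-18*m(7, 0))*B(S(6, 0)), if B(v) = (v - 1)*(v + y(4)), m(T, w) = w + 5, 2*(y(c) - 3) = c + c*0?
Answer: 450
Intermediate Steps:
y(c) = 3 + c/2 (y(c) = 3 + (c + c*0)/2 = 3 + (c + 0)/2 = 3 + c/2)
m(T, w) = 5 + w
S(N, X) = 2*X² (S(N, X) = (2*X)*X = 2*X²)
B(v) = (-1 + v)*(5 + v) (B(v) = (v - 1)*(v + (3 + (½)*4)) = (-1 + v)*(v + (3 + 2)) = (-1 + v)*(v + 5) = (-1 + v)*(5 + v))
(-18*m(7, 0))*B(S(6, 0)) = (-18*(5 + 0))*(-5 + (2*0²)² + 4*(2*0²)) = (-18*5)*(-5 + (2*0)² + 4*(2*0)) = -90*(-5 + 0² + 4*0) = -90*(-5 + 0 + 0) = -90*(-5) = 450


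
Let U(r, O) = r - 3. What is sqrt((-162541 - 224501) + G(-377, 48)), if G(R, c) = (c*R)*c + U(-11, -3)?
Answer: 4*I*sqrt(78479) ≈ 1120.6*I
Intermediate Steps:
U(r, O) = -3 + r
G(R, c) = -14 + R*c**2 (G(R, c) = (c*R)*c + (-3 - 11) = (R*c)*c - 14 = R*c**2 - 14 = -14 + R*c**2)
sqrt((-162541 - 224501) + G(-377, 48)) = sqrt((-162541 - 224501) + (-14 - 377*48**2)) = sqrt(-387042 + (-14 - 377*2304)) = sqrt(-387042 + (-14 - 868608)) = sqrt(-387042 - 868622) = sqrt(-1255664) = 4*I*sqrt(78479)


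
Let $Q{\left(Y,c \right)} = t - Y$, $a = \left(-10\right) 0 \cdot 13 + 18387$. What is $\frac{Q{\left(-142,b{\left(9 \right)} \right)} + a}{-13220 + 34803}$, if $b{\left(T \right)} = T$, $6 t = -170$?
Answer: $\frac{55502}{64749} \approx 0.85719$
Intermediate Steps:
$t = - \frac{85}{3}$ ($t = \frac{1}{6} \left(-170\right) = - \frac{85}{3} \approx -28.333$)
$a = 18387$ ($a = 0 \cdot 13 + 18387 = 0 + 18387 = 18387$)
$Q{\left(Y,c \right)} = - \frac{85}{3} - Y$
$\frac{Q{\left(-142,b{\left(9 \right)} \right)} + a}{-13220 + 34803} = \frac{\left(- \frac{85}{3} - -142\right) + 18387}{-13220 + 34803} = \frac{\left(- \frac{85}{3} + 142\right) + 18387}{21583} = \left(\frac{341}{3} + 18387\right) \frac{1}{21583} = \frac{55502}{3} \cdot \frac{1}{21583} = \frac{55502}{64749}$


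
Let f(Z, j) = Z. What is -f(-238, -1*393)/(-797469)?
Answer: -238/797469 ≈ -0.00029844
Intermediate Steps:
-f(-238, -1*393)/(-797469) = -1*(-238)/(-797469) = 238*(-1/797469) = -238/797469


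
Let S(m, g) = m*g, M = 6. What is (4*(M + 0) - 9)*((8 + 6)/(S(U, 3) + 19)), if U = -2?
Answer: 210/13 ≈ 16.154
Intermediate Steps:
S(m, g) = g*m
(4*(M + 0) - 9)*((8 + 6)/(S(U, 3) + 19)) = (4*(6 + 0) - 9)*((8 + 6)/(3*(-2) + 19)) = (4*6 - 9)*(14/(-6 + 19)) = (24 - 9)*(14/13) = 15*(14*(1/13)) = 15*(14/13) = 210/13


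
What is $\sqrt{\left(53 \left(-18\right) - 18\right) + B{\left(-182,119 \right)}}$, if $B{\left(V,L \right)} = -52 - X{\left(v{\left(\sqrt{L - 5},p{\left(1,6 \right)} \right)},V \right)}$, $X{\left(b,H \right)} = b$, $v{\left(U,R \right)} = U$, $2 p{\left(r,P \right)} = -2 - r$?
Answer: $\sqrt{-1024 - \sqrt{114}} \approx 32.166 i$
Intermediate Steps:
$p{\left(r,P \right)} = -1 - \frac{r}{2}$ ($p{\left(r,P \right)} = \frac{-2 - r}{2} = -1 - \frac{r}{2}$)
$B{\left(V,L \right)} = -52 - \sqrt{-5 + L}$ ($B{\left(V,L \right)} = -52 - \sqrt{L - 5} = -52 - \sqrt{-5 + L}$)
$\sqrt{\left(53 \left(-18\right) - 18\right) + B{\left(-182,119 \right)}} = \sqrt{\left(53 \left(-18\right) - 18\right) - \left(52 + \sqrt{-5 + 119}\right)} = \sqrt{\left(-954 - 18\right) - \left(52 + \sqrt{114}\right)} = \sqrt{-972 - \left(52 + \sqrt{114}\right)} = \sqrt{-1024 - \sqrt{114}}$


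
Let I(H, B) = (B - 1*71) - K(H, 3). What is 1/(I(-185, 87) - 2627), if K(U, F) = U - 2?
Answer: -1/2424 ≈ -0.00041254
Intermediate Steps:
K(U, F) = -2 + U
I(H, B) = -69 + B - H (I(H, B) = (B - 1*71) - (-2 + H) = (B - 71) + (2 - H) = (-71 + B) + (2 - H) = -69 + B - H)
1/(I(-185, 87) - 2627) = 1/((-69 + 87 - 1*(-185)) - 2627) = 1/((-69 + 87 + 185) - 2627) = 1/(203 - 2627) = 1/(-2424) = -1/2424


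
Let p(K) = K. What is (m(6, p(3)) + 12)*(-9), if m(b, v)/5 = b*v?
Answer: -918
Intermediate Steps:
m(b, v) = 5*b*v (m(b, v) = 5*(b*v) = 5*b*v)
(m(6, p(3)) + 12)*(-9) = (5*6*3 + 12)*(-9) = (90 + 12)*(-9) = 102*(-9) = -918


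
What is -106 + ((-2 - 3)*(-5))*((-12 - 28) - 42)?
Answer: -2156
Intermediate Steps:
-106 + ((-2 - 3)*(-5))*((-12 - 28) - 42) = -106 + (-5*(-5))*(-40 - 42) = -106 + 25*(-82) = -106 - 2050 = -2156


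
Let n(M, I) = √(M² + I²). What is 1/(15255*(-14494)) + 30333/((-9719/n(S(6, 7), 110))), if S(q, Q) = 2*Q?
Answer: -1/221105970 - 60666*√3074/9719 ≈ -346.08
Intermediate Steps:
n(M, I) = √(I² + M²)
1/(15255*(-14494)) + 30333/((-9719/n(S(6, 7), 110))) = 1/(15255*(-14494)) + 30333/((-9719/√(110² + (2*7)²))) = (1/15255)*(-1/14494) + 30333/((-9719/√(12100 + 14²))) = -1/221105970 + 30333/((-9719/√(12100 + 196))) = -1/221105970 + 30333/((-9719*√3074/6148)) = -1/221105970 + 30333*(-2*√3074/9719) = -1/221105970 - 60666*√3074/9719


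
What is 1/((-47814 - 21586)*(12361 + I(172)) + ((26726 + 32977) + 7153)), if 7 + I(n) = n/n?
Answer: -1/857370144 ≈ -1.1664e-9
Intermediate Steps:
I(n) = -6 (I(n) = -7 + n/n = -7 + 1 = -6)
1/((-47814 - 21586)*(12361 + I(172)) + ((26726 + 32977) + 7153)) = 1/((-47814 - 21586)*(12361 - 6) + ((26726 + 32977) + 7153)) = 1/(-69400*12355 + (59703 + 7153)) = 1/(-857437000 + 66856) = 1/(-857370144) = -1/857370144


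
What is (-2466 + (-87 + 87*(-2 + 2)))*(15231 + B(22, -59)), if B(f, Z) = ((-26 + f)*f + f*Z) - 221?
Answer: -34782072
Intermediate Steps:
B(f, Z) = -221 + Z*f + f*(-26 + f) (B(f, Z) = (f*(-26 + f) + Z*f) - 221 = (Z*f + f*(-26 + f)) - 221 = -221 + Z*f + f*(-26 + f))
(-2466 + (-87 + 87*(-2 + 2)))*(15231 + B(22, -59)) = (-2466 + (-87 + 87*(-2 + 2)))*(15231 + (-221 + 22² - 26*22 - 59*22)) = (-2466 + (-87 + 87*0))*(15231 + (-221 + 484 - 572 - 1298)) = (-2466 + (-87 + 0))*(15231 - 1607) = (-2466 - 87)*13624 = -2553*13624 = -34782072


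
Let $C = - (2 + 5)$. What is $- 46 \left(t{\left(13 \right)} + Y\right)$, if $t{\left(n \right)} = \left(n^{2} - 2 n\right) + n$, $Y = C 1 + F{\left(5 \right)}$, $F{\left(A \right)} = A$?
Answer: $-7084$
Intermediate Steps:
$C = -7$ ($C = \left(-1\right) 7 = -7$)
$Y = -2$ ($Y = \left(-7\right) 1 + 5 = -7 + 5 = -2$)
$t{\left(n \right)} = n^{2} - n$
$- 46 \left(t{\left(13 \right)} + Y\right) = - 46 \left(13 \left(-1 + 13\right) - 2\right) = - 46 \left(13 \cdot 12 - 2\right) = - 46 \left(156 - 2\right) = \left(-46\right) 154 = -7084$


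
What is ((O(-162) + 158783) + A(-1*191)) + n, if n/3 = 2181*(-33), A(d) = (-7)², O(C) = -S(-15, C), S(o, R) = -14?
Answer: -57073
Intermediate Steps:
O(C) = 14 (O(C) = -1*(-14) = 14)
A(d) = 49
n = -215919 (n = 3*(2181*(-33)) = 3*(-71973) = -215919)
((O(-162) + 158783) + A(-1*191)) + n = ((14 + 158783) + 49) - 215919 = (158797 + 49) - 215919 = 158846 - 215919 = -57073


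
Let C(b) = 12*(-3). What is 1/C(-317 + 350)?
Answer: -1/36 ≈ -0.027778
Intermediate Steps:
C(b) = -36
1/C(-317 + 350) = 1/(-36) = -1/36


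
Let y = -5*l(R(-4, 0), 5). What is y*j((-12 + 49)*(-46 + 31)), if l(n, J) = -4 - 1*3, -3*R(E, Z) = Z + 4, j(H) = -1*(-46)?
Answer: 1610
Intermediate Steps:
j(H) = 46
R(E, Z) = -4/3 - Z/3 (R(E, Z) = -(Z + 4)/3 = -(4 + Z)/3 = -4/3 - Z/3)
l(n, J) = -7 (l(n, J) = -4 - 3 = -7)
y = 35 (y = -5*(-7) = 35)
y*j((-12 + 49)*(-46 + 31)) = 35*46 = 1610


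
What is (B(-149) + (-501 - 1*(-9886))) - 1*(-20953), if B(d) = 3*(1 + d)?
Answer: 29894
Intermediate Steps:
B(d) = 3 + 3*d
(B(-149) + (-501 - 1*(-9886))) - 1*(-20953) = ((3 + 3*(-149)) + (-501 - 1*(-9886))) - 1*(-20953) = ((3 - 447) + (-501 + 9886)) + 20953 = (-444 + 9385) + 20953 = 8941 + 20953 = 29894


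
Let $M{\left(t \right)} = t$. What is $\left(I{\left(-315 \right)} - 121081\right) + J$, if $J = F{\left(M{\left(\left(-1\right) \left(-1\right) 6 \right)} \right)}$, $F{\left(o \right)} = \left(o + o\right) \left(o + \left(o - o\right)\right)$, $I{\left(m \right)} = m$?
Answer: $-121324$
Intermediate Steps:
$F{\left(o \right)} = 2 o^{2}$ ($F{\left(o \right)} = 2 o \left(o + 0\right) = 2 o o = 2 o^{2}$)
$J = 72$ ($J = 2 \left(\left(-1\right) \left(-1\right) 6\right)^{2} = 2 \left(1 \cdot 6\right)^{2} = 2 \cdot 6^{2} = 2 \cdot 36 = 72$)
$\left(I{\left(-315 \right)} - 121081\right) + J = \left(-315 - 121081\right) + 72 = -121396 + 72 = -121324$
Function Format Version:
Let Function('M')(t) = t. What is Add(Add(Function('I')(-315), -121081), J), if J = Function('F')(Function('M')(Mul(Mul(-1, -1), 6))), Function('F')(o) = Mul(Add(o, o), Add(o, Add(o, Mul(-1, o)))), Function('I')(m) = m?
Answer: -121324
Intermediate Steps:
Function('F')(o) = Mul(2, Pow(o, 2)) (Function('F')(o) = Mul(Mul(2, o), Add(o, 0)) = Mul(Mul(2, o), o) = Mul(2, Pow(o, 2)))
J = 72 (J = Mul(2, Pow(Mul(Mul(-1, -1), 6), 2)) = Mul(2, Pow(Mul(1, 6), 2)) = Mul(2, Pow(6, 2)) = Mul(2, 36) = 72)
Add(Add(Function('I')(-315), -121081), J) = Add(Add(-315, -121081), 72) = Add(-121396, 72) = -121324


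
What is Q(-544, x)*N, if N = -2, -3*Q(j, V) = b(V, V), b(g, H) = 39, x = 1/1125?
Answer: 26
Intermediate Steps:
x = 1/1125 ≈ 0.00088889
Q(j, V) = -13 (Q(j, V) = -⅓*39 = -13)
Q(-544, x)*N = -13*(-2) = 26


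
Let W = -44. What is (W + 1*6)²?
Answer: 1444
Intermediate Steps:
(W + 1*6)² = (-44 + 1*6)² = (-44 + 6)² = (-38)² = 1444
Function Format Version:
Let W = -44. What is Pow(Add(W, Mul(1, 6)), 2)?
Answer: 1444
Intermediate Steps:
Pow(Add(W, Mul(1, 6)), 2) = Pow(Add(-44, Mul(1, 6)), 2) = Pow(Add(-44, 6), 2) = Pow(-38, 2) = 1444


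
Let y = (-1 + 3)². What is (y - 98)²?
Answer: 8836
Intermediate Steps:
y = 4 (y = 2² = 4)
(y - 98)² = (4 - 98)² = (-94)² = 8836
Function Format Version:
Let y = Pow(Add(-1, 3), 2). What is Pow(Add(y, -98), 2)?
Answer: 8836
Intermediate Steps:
y = 4 (y = Pow(2, 2) = 4)
Pow(Add(y, -98), 2) = Pow(Add(4, -98), 2) = Pow(-94, 2) = 8836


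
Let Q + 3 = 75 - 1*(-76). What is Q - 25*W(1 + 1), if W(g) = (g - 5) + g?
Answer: 173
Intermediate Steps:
Q = 148 (Q = -3 + (75 - 1*(-76)) = -3 + (75 + 76) = -3 + 151 = 148)
W(g) = -5 + 2*g (W(g) = (-5 + g) + g = -5 + 2*g)
Q - 25*W(1 + 1) = 148 - 25*(-5 + 2*(1 + 1)) = 148 - 25*(-5 + 2*2) = 148 - 25*(-5 + 4) = 148 - 25*(-1) = 148 + 25 = 173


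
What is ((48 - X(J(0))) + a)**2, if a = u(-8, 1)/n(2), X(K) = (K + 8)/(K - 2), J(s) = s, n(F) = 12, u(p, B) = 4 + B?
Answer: 395641/144 ≈ 2747.5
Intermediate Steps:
X(K) = (8 + K)/(-2 + K)
a = 5/12 (a = (4 + 1)/12 = 5*(1/12) = 5/12 ≈ 0.41667)
((48 - X(J(0))) + a)**2 = ((48 - (8 + 0)/(-2 + 0)) + 5/12)**2 = ((48 - 8/(-2)) + 5/12)**2 = ((48 - (-1)*8/2) + 5/12)**2 = ((48 - 1*(-4)) + 5/12)**2 = ((48 + 4) + 5/12)**2 = (52 + 5/12)**2 = (629/12)**2 = 395641/144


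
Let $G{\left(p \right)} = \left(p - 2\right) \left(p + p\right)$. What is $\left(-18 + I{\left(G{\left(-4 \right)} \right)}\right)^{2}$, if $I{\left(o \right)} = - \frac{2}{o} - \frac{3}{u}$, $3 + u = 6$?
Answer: $\frac{208849}{576} \approx 362.58$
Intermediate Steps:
$u = 3$ ($u = -3 + 6 = 3$)
$G{\left(p \right)} = 2 p \left(-2 + p\right)$ ($G{\left(p \right)} = \left(-2 + p\right) 2 p = 2 p \left(-2 + p\right)$)
$I{\left(o \right)} = -1 - \frac{2}{o}$ ($I{\left(o \right)} = - \frac{2}{o} - \frac{3}{3} = - \frac{2}{o} - 1 = -1 - \frac{2}{o}$)
$\left(-18 + I{\left(G{\left(-4 \right)} \right)}\right)^{2} = \left(-18 + \frac{-2 - 2 \left(-4\right) \left(-2 - 4\right)}{2 \left(-4\right) \left(-2 - 4\right)}\right)^{2} = \left(-18 + \frac{-2 - 2 \left(-4\right) \left(-6\right)}{2 \left(-4\right) \left(-6\right)}\right)^{2} = \left(-18 + \frac{-2 - 48}{48}\right)^{2} = \left(-18 + \frac{1}{48} \left(-50\right)\right)^{2} = \left(-18 - \frac{25}{24}\right)^{2} = \left(- \frac{457}{24}\right)^{2} = \frac{208849}{576}$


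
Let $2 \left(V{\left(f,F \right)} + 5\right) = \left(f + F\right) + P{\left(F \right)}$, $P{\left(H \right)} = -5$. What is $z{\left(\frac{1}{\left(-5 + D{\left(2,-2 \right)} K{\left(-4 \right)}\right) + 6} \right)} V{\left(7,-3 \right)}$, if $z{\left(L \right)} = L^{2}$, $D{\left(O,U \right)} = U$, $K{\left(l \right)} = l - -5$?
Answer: $- \frac{11}{2} \approx -5.5$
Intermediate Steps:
$K{\left(l \right)} = 5 + l$ ($K{\left(l \right)} = l + 5 = 5 + l$)
$V{\left(f,F \right)} = - \frac{15}{2} + \frac{F}{2} + \frac{f}{2}$ ($V{\left(f,F \right)} = -5 + \frac{\left(f + F\right) - 5}{2} = -5 + \frac{\left(F + f\right) - 5}{2} = -5 + \frac{-5 + F + f}{2} = -5 + \left(- \frac{5}{2} + \frac{F}{2} + \frac{f}{2}\right) = - \frac{15}{2} + \frac{F}{2} + \frac{f}{2}$)
$z{\left(\frac{1}{\left(-5 + D{\left(2,-2 \right)} K{\left(-4 \right)}\right) + 6} \right)} V{\left(7,-3 \right)} = \left(\frac{1}{\left(-5 - 2 \left(5 - 4\right)\right) + 6}\right)^{2} \left(- \frac{15}{2} + \frac{1}{2} \left(-3\right) + \frac{1}{2} \cdot 7\right) = \left(\frac{1}{\left(-5 - 2\right) + 6}\right)^{2} \left(- \frac{15}{2} - \frac{3}{2} + \frac{7}{2}\right) = \left(\frac{1}{\left(-5 - 2\right) + 6}\right)^{2} \left(- \frac{11}{2}\right) = \left(\frac{1}{-7 + 6}\right)^{2} \left(- \frac{11}{2}\right) = \left(\frac{1}{-1}\right)^{2} \left(- \frac{11}{2}\right) = \left(-1\right)^{2} \left(- \frac{11}{2}\right) = 1 \left(- \frac{11}{2}\right) = - \frac{11}{2}$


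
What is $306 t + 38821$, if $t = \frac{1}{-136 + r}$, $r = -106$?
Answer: $\frac{4697188}{121} \approx 38820.0$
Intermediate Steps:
$t = - \frac{1}{242}$ ($t = \frac{1}{-136 - 106} = \frac{1}{-242} = - \frac{1}{242} \approx -0.0041322$)
$306 t + 38821 = 306 \left(- \frac{1}{242}\right) + 38821 = - \frac{153}{121} + 38821 = \frac{4697188}{121}$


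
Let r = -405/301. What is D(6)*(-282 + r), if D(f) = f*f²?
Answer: -18421992/301 ≈ -61203.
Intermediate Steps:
r = -405/301 (r = -405*1/301 = -405/301 ≈ -1.3455)
D(f) = f³
D(6)*(-282 + r) = 6³*(-282 - 405/301) = 216*(-85287/301) = -18421992/301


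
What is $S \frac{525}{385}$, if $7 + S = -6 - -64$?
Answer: $\frac{765}{11} \approx 69.545$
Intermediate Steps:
$S = 51$ ($S = -7 - -58 = -7 + \left(-6 + 64\right) = -7 + 58 = 51$)
$S \frac{525}{385} = 51 \cdot \frac{525}{385} = 51 \cdot 525 \cdot \frac{1}{385} = 51 \cdot \frac{15}{11} = \frac{765}{11}$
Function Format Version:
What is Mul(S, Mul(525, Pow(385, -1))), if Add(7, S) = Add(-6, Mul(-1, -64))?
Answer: Rational(765, 11) ≈ 69.545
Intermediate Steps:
S = 51 (S = Add(-7, Add(-6, Mul(-1, -64))) = Add(-7, Add(-6, 64)) = Add(-7, 58) = 51)
Mul(S, Mul(525, Pow(385, -1))) = Mul(51, Mul(525, Pow(385, -1))) = Mul(51, Mul(525, Rational(1, 385))) = Mul(51, Rational(15, 11)) = Rational(765, 11)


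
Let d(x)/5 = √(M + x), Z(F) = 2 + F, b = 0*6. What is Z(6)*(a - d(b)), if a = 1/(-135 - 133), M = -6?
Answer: -2/67 - 40*I*√6 ≈ -0.029851 - 97.98*I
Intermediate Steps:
b = 0
a = -1/268 (a = 1/(-268) = -1/268 ≈ -0.0037313)
d(x) = 5*√(-6 + x)
Z(6)*(a - d(b)) = (2 + 6)*(-1/268 - 5*√(-6 + 0)) = 8*(-1/268 - 5*√(-6)) = 8*(-1/268 - 5*I*√6) = -2/67 - 40*I*√6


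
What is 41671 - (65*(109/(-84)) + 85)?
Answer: 3500309/84 ≈ 41670.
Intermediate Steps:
41671 - (65*(109/(-84)) + 85) = 41671 - (65*(109*(-1/84)) + 85) = 41671 - (65*(-109/84) + 85) = 41671 - (-7085/84 + 85) = 41671 - 1*55/84 = 41671 - 55/84 = 3500309/84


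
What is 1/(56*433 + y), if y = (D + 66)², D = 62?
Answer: 1/40632 ≈ 2.4611e-5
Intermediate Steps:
y = 16384 (y = (62 + 66)² = 128² = 16384)
1/(56*433 + y) = 1/(56*433 + 16384) = 1/(24248 + 16384) = 1/40632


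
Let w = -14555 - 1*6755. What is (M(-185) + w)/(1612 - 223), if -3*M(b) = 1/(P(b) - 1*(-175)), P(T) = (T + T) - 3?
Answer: -12658139/825066 ≈ -15.342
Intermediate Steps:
w = -21310 (w = -14555 - 6755 = -21310)
P(T) = -3 + 2*T (P(T) = 2*T - 3 = -3 + 2*T)
M(b) = -1/(3*(172 + 2*b)) (M(b) = -1/(3*((-3 + 2*b) - 1*(-175))) = -1/(3*((-3 + 2*b) + 175)) = -1/(3*(172 + 2*b)))
(M(-185) + w)/(1612 - 223) = (-1/(516 + 6*(-185)) - 21310)/(1612 - 223) = (-1/(516 - 1110) - 21310)/1389 = (-1/(-594) - 21310)*(1/1389) = (-1*(-1/594) - 21310)*(1/1389) = (1/594 - 21310)*(1/1389) = -12658139/594*1/1389 = -12658139/825066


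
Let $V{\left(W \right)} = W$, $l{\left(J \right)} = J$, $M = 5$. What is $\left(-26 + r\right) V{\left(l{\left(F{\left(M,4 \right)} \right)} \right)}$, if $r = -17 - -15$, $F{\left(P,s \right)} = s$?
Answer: $-112$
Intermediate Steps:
$r = -2$ ($r = -17 + 15 = -2$)
$\left(-26 + r\right) V{\left(l{\left(F{\left(M,4 \right)} \right)} \right)} = \left(-26 - 2\right) 4 = \left(-28\right) 4 = -112$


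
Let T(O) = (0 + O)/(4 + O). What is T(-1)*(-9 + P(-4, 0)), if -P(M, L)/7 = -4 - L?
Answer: -19/3 ≈ -6.3333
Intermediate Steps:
P(M, L) = 28 + 7*L (P(M, L) = -7*(-4 - L) = 28 + 7*L)
T(O) = O/(4 + O)
T(-1)*(-9 + P(-4, 0)) = (-1/(4 - 1))*(-9 + (28 + 7*0)) = (-1/3)*(-9 + (28 + 0)) = (-1*1/3)*(-9 + 28) = -1/3*19 = -19/3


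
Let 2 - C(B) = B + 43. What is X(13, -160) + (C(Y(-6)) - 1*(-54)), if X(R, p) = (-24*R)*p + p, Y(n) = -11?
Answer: 49784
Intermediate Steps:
X(R, p) = p - 24*R*p (X(R, p) = -24*R*p + p = p - 24*R*p)
C(B) = -41 - B (C(B) = 2 - (B + 43) = 2 - (43 + B) = 2 + (-43 - B) = -41 - B)
X(13, -160) + (C(Y(-6)) - 1*(-54)) = -160*(1 - 24*13) + ((-41 - 1*(-11)) - 1*(-54)) = -160*(1 - 312) + ((-41 + 11) + 54) = -160*(-311) + (-30 + 54) = 49760 + 24 = 49784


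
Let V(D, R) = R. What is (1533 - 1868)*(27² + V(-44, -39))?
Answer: -231150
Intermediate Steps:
(1533 - 1868)*(27² + V(-44, -39)) = (1533 - 1868)*(27² - 39) = -335*(729 - 39) = -335*690 = -231150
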